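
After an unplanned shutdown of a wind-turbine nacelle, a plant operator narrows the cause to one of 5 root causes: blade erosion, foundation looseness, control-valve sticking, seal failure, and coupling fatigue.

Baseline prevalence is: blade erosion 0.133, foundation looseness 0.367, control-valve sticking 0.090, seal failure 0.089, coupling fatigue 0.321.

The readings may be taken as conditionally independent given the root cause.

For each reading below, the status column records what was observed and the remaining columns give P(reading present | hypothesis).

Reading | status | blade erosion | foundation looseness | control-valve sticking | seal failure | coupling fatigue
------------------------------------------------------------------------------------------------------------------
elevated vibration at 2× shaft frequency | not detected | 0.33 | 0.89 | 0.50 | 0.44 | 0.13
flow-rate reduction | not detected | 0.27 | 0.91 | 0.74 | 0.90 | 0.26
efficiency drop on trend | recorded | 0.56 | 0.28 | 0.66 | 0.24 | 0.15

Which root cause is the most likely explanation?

For each hypothesis, the unnormalized posterior weight is prior × product of the reading likelihoods (using 1 − P(present | H) for each absent reading):
  blade erosion: 0.133 × (1 − 0.33) × (1 − 0.27) × 0.56 = 0.036428
  foundation looseness: 0.367 × (1 − 0.89) × (1 − 0.91) × 0.28 = 0.0010173
  control-valve sticking: 0.090 × (1 − 0.50) × (1 − 0.74) × 0.66 = 0.007722
  seal failure: 0.089 × (1 − 0.44) × (1 − 0.90) × 0.24 = 0.0011962
  coupling fatigue: 0.321 × (1 − 0.13) × (1 − 0.26) × 0.15 = 0.030999
Marginal likelihood of the evidence = 0.077363.
P(blade erosion | evidence) ≈ 0.036428 / 0.077363 ≈ 0.471
P(foundation looseness | evidence) ≈ 0.0010173 / 0.077363 ≈ 0.013
P(control-valve sticking | evidence) ≈ 0.007722 / 0.077363 ≈ 0.100
P(seal failure | evidence) ≈ 0.0011962 / 0.077363 ≈ 0.015
P(coupling fatigue | evidence) ≈ 0.030999 / 0.077363 ≈ 0.401
The largest is 0.471, so blade erosion is most probable.

blade erosion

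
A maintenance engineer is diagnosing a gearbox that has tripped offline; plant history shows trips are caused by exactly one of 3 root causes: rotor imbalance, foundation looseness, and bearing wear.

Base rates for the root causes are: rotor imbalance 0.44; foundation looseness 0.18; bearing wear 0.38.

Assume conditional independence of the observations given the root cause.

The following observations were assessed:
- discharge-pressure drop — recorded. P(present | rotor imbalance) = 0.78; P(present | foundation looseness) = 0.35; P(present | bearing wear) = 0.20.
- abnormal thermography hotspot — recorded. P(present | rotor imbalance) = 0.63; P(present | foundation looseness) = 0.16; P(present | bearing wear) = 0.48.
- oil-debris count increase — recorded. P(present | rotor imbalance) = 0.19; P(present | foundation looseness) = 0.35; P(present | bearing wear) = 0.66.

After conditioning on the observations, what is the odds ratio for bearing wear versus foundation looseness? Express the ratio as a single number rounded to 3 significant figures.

Unnormalized posterior weight (prior times the observation likelihoods) for each of the two hypotheses:
  bearing wear: 0.38 × 0.20 × 0.48 × 0.66 = 0.024077
  foundation looseness: 0.18 × 0.35 × 0.16 × 0.35 = 0.003528
Posterior odds = 0.024077 / 0.003528 ≈ 6.82.

6.82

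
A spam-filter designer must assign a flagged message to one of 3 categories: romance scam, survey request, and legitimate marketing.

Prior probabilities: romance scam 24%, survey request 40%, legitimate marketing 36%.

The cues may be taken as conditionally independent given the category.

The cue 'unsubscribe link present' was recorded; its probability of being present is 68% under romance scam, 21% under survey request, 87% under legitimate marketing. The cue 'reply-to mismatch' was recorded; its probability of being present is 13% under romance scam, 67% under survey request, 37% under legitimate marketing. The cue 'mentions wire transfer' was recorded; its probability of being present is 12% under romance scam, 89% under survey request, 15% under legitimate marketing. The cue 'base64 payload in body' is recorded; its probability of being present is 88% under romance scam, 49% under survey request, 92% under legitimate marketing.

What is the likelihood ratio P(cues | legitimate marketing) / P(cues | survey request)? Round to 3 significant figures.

0.724

The Bayes factor is the ratio of the joint likelihoods of the cue pattern under the two hypotheses.
  legitimate marketing: 0.87 × 0.37 × 0.15 × 0.92 = 0.044422
  survey request: 0.21 × 0.67 × 0.89 × 0.49 = 0.061359
Bayes factor = 0.044422 / 0.061359 ≈ 0.724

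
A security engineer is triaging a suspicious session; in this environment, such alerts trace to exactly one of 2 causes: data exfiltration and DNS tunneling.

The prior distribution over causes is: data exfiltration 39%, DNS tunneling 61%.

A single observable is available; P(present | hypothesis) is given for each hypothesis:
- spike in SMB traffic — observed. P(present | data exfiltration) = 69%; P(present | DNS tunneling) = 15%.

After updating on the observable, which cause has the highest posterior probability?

data exfiltration

By Bayes' rule, the unnormalized weight for each hypothesis is prior × likelihood:
  data exfiltration: 0.39 × 0.69 = 0.2691
  DNS tunneling: 0.61 × 0.15 = 0.0915
The unnormalized weights sum to 0.3606.
P(data exfiltration | evidence) ≈ 0.2691 / 0.3606 ≈ 0.746
P(DNS tunneling | evidence) ≈ 0.0915 / 0.3606 ≈ 0.254
The largest is 0.746, so data exfiltration is most probable.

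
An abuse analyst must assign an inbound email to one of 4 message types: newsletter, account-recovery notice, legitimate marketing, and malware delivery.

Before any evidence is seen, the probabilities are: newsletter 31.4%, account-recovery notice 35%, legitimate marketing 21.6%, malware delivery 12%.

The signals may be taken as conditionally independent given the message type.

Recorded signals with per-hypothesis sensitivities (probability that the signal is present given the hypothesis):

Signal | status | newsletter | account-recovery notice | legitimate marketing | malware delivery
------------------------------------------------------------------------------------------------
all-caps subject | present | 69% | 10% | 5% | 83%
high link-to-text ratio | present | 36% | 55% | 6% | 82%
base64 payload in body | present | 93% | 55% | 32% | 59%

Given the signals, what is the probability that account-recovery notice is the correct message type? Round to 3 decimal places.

0.081

By Bayes' rule with conditional independence, the unnormalized weight for each hypothesis is prior × ∏ likelihoods:
  newsletter: 0.314 × 0.69 × 0.36 × 0.93 = 0.072538
  account-recovery notice: 0.350 × 0.10 × 0.55 × 0.55 = 0.010588
  legitimate marketing: 0.216 × 0.05 × 0.06 × 0.32 = 0.00020736
  malware delivery: 0.120 × 0.83 × 0.82 × 0.59 = 0.048186
Normalizing constant Z = 0.072538 + 0.010588 + 0.00020736 + 0.048186 = 0.13152.
P(account-recovery notice | evidence) = 0.010588 / 0.13152 ≈ 0.081.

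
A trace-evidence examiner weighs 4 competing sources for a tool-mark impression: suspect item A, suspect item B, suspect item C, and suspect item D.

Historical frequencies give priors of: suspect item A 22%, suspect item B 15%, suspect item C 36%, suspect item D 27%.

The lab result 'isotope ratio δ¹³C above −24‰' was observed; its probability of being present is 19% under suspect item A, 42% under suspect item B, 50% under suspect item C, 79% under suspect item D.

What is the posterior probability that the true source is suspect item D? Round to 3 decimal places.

For each hypothesis, the unnormalized posterior weight is prior × likelihood:
  suspect item A: 0.22 × 0.19 = 0.0418
  suspect item B: 0.15 × 0.42 = 0.063
  suspect item C: 0.36 × 0.50 = 0.18
  suspect item D: 0.27 × 0.79 = 0.2133
The unnormalized weights sum to 0.4981.
P(suspect item D | evidence) = 0.2133 / 0.4981 ≈ 0.428.

0.428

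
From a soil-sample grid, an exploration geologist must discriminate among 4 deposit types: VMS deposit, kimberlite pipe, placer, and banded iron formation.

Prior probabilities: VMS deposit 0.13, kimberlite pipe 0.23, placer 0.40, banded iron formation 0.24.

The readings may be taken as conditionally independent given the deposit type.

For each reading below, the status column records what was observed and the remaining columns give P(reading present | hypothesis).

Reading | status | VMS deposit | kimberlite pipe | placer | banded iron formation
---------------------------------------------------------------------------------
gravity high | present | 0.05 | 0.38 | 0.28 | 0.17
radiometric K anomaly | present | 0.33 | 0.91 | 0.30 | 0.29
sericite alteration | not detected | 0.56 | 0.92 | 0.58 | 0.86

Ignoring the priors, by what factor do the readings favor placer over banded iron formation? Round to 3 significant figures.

5.11

Take the product of per-reading likelihoods under each hypothesis (using 1 − P(present | H) for each absent reading), then divide.
  placer: 0.28 × 0.30 × (1 − 0.58) = 0.03528
  banded iron formation: 0.17 × 0.29 × (1 − 0.86) = 0.006902
Bayes factor = 0.03528 / 0.006902 ≈ 5.11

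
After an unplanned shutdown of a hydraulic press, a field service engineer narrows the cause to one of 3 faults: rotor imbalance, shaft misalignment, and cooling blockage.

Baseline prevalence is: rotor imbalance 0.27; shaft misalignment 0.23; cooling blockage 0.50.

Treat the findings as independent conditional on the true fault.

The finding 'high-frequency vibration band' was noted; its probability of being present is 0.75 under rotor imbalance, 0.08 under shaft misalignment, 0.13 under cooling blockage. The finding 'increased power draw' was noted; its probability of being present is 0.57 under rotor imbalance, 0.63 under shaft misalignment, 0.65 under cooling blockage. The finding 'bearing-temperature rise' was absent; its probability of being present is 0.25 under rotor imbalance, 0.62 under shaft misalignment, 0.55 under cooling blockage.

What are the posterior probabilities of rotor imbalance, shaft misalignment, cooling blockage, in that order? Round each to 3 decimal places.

Multiply each prior by the joint likelihood of the evidence pattern (using 1 − P(present | H) for each absent finding):
  rotor imbalance: 0.27 × 0.75 × 0.57 × (1 − 0.25) = 0.086569
  shaft misalignment: 0.23 × 0.08 × 0.63 × (1 − 0.62) = 0.004405
  cooling blockage: 0.50 × 0.13 × 0.65 × (1 − 0.55) = 0.019012
Normalizing constant Z = 0.086569 + 0.004405 + 0.019012 = 0.10999.
P(rotor imbalance | evidence) = 0.086569 / 0.10999 ≈ 0.787
P(shaft misalignment | evidence) = 0.004405 / 0.10999 ≈ 0.040
P(cooling blockage | evidence) = 0.019012 / 0.10999 ≈ 0.173

0.787, 0.040, 0.173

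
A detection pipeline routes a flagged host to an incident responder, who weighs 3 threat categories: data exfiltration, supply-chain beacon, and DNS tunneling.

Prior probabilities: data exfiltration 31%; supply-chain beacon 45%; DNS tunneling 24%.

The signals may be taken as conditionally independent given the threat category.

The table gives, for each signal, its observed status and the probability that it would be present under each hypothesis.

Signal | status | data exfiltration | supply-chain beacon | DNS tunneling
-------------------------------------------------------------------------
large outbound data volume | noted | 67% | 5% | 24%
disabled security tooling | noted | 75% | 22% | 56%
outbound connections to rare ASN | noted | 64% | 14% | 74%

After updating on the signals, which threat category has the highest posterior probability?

data exfiltration

For each hypothesis, the unnormalized posterior weight is prior × product of the signal likelihoods:
  data exfiltration: 0.31 × 0.67 × 0.75 × 0.64 = 0.099696
  supply-chain beacon: 0.45 × 0.05 × 0.22 × 0.14 = 0.000693
  DNS tunneling: 0.24 × 0.24 × 0.56 × 0.74 = 0.023869
Marginal likelihood of the evidence = 0.12426.
P(data exfiltration | evidence) ≈ 0.099696 / 0.12426 ≈ 0.802
P(supply-chain beacon | evidence) ≈ 0.000693 / 0.12426 ≈ 0.006
P(DNS tunneling | evidence) ≈ 0.023869 / 0.12426 ≈ 0.192
The largest is 0.802, so data exfiltration is most probable.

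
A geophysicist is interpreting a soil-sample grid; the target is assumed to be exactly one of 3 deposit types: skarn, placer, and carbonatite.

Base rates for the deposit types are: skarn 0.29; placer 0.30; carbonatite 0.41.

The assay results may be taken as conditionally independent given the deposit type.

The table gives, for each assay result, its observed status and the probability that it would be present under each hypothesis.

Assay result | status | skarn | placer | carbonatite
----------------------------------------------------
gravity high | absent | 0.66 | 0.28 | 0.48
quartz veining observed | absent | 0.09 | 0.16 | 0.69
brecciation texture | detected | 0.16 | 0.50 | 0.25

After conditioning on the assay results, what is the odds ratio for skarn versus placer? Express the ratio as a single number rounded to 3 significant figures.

Unnormalized posterior weight (prior times the assay result likelihoods) for each of the two hypotheses (using 1 − P(present | H) for each absent assay result):
  skarn: 0.29 × (1 − 0.66) × (1 − 0.09) × 0.16 = 0.014356
  placer: 0.30 × (1 − 0.28) × (1 − 0.16) × 0.50 = 0.09072
Posterior odds = 0.014356 / 0.09072 ≈ 0.158.

0.158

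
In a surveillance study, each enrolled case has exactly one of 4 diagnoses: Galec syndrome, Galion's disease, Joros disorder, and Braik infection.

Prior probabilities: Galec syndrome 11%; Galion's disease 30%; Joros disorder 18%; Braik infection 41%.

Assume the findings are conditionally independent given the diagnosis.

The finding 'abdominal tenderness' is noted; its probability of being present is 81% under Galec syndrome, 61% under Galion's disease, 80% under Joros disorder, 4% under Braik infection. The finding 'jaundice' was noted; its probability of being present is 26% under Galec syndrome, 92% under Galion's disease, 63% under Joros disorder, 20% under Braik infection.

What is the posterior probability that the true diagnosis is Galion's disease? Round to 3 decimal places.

For each hypothesis, the unnormalized posterior weight is prior × product of the finding likelihoods:
  Galec syndrome: 0.11 × 0.81 × 0.26 = 0.023166
  Galion's disease: 0.30 × 0.61 × 0.92 = 0.16836
  Joros disorder: 0.18 × 0.80 × 0.63 = 0.09072
  Braik infection: 0.41 × 0.04 × 0.20 = 0.00328
Normalizing constant Z = 0.023166 + 0.16836 + 0.09072 + 0.00328 = 0.28553.
P(Galion's disease | evidence) = 0.16836 / 0.28553 ≈ 0.590.

0.590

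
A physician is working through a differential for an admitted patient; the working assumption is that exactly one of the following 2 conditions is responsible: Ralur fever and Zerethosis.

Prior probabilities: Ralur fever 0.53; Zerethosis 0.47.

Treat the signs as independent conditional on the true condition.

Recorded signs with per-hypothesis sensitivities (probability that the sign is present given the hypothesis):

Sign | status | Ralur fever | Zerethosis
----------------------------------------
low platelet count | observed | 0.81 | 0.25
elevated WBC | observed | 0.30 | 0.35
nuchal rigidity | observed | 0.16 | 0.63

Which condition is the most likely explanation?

Zerethosis

For each hypothesis, the unnormalized posterior weight is prior × product of the sign likelihoods:
  Ralur fever: 0.53 × 0.81 × 0.30 × 0.16 = 0.020606
  Zerethosis: 0.47 × 0.25 × 0.35 × 0.63 = 0.025909
Marginal likelihood of the evidence = 0.046515.
P(Ralur fever | evidence) ≈ 0.020606 / 0.046515 ≈ 0.443
P(Zerethosis | evidence) ≈ 0.025909 / 0.046515 ≈ 0.557
The largest is 0.557, so Zerethosis is most probable.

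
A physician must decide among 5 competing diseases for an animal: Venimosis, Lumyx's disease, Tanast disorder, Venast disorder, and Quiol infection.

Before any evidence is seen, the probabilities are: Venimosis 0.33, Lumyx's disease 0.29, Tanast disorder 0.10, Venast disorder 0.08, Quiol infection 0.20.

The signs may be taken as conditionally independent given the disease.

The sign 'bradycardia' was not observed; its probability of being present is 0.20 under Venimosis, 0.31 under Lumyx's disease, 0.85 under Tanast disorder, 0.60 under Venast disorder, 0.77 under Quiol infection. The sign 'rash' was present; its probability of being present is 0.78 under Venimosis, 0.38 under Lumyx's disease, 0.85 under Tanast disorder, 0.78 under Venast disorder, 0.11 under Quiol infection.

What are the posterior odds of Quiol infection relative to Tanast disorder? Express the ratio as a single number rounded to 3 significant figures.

0.397

Posterior odds equal prior odds times the likelihood ratio; only the two competing hypotheses matter (using 1 − P(present | H) for each absent sign).
  Quiol infection: 0.20 × (1 − 0.77) × 0.11 = 0.00506
  Tanast disorder: 0.10 × (1 − 0.85) × 0.85 = 0.01275
Odds(Quiol infection : Tanast disorder) = 0.00506 / 0.01275 ≈ 0.397.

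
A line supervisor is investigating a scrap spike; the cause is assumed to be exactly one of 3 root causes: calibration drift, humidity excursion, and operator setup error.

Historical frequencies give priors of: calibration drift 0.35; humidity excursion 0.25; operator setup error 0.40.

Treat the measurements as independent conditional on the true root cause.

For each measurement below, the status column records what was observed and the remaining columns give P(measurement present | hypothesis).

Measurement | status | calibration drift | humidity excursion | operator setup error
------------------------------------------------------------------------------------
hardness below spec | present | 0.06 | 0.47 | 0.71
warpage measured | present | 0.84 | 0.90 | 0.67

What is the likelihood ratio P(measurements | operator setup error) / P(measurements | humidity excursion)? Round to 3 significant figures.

Take the product of per-measurement likelihoods under each hypothesis, then divide.
  operator setup error: 0.71 × 0.67 = 0.4757
  humidity excursion: 0.47 × 0.90 = 0.423
Bayes factor = 0.4757 / 0.423 ≈ 1.12

1.12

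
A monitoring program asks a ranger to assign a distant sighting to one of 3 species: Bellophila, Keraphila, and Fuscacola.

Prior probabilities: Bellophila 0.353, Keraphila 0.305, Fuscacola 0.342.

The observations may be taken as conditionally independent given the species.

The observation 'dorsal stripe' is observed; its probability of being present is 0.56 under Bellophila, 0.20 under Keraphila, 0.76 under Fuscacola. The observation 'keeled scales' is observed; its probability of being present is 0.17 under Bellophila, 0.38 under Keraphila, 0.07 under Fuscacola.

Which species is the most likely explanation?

Bellophila

Multiply each prior by the joint likelihood of the evidence pattern:
  Bellophila: 0.353 × 0.56 × 0.17 = 0.033606
  Keraphila: 0.305 × 0.20 × 0.38 = 0.02318
  Fuscacola: 0.342 × 0.76 × 0.07 = 0.018194
Normalizing constant Z = 0.033606 + 0.02318 + 0.018194 = 0.07498.
P(Bellophila | evidence) ≈ 0.033606 / 0.07498 ≈ 0.448
P(Keraphila | evidence) ≈ 0.02318 / 0.07498 ≈ 0.309
P(Fuscacola | evidence) ≈ 0.018194 / 0.07498 ≈ 0.243
The largest is 0.448, so Bellophila is most probable.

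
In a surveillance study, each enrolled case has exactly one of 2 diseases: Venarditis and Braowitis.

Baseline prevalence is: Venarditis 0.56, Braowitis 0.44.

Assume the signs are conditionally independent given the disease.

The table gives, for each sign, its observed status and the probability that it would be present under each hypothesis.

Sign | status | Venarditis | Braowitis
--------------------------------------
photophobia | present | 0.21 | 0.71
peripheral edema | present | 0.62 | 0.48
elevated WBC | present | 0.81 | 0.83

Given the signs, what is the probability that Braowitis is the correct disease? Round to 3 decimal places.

By Bayes' rule with conditional independence, the unnormalized weight for each hypothesis is prior × ∏ likelihoods:
  Venarditis: 0.56 × 0.21 × 0.62 × 0.81 = 0.059059
  Braowitis: 0.44 × 0.71 × 0.48 × 0.83 = 0.12446
Normalizing constant Z = 0.059059 + 0.12446 = 0.18352.
P(Braowitis | evidence) = 0.12446 / 0.18352 ≈ 0.678.

0.678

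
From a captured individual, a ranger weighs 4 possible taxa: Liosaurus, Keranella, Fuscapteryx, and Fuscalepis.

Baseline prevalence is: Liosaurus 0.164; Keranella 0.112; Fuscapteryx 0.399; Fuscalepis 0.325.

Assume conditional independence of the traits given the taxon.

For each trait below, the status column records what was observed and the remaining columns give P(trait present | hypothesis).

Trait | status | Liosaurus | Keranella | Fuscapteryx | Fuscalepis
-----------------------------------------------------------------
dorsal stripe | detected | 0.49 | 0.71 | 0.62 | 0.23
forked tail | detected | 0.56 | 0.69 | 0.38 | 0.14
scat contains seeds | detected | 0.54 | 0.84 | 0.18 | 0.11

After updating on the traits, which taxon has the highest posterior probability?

For each hypothesis, the unnormalized posterior weight is prior × product of the trait likelihoods:
  Liosaurus: 0.164 × 0.49 × 0.56 × 0.54 = 0.024301
  Keranella: 0.112 × 0.71 × 0.69 × 0.84 = 0.04609
  Fuscapteryx: 0.399 × 0.62 × 0.38 × 0.18 = 0.016921
  Fuscalepis: 0.325 × 0.23 × 0.14 × 0.11 = 0.0011512
Marginal likelihood of the evidence = 0.088463.
P(Liosaurus | evidence) ≈ 0.024301 / 0.088463 ≈ 0.275
P(Keranella | evidence) ≈ 0.04609 / 0.088463 ≈ 0.521
P(Fuscapteryx | evidence) ≈ 0.016921 / 0.088463 ≈ 0.191
P(Fuscalepis | evidence) ≈ 0.0011512 / 0.088463 ≈ 0.013
The largest is 0.521, so Keranella is most probable.

Keranella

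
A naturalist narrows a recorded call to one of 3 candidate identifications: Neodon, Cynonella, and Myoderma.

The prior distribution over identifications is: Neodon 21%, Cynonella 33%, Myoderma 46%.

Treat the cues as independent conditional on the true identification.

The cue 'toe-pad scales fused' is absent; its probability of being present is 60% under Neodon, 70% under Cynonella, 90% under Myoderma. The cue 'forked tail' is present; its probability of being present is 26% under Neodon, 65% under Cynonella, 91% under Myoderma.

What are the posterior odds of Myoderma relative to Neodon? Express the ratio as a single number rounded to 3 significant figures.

1.92

Unnormalized posterior weight (prior times the cue likelihoods) for each of the two hypotheses (using 1 − P(present | H) for each absent cue):
  Myoderma: 0.46 × (1 − 0.90) × 0.91 = 0.04186
  Neodon: 0.21 × (1 − 0.60) × 0.26 = 0.02184
Odds(Myoderma : Neodon) = 0.04186 / 0.02184 ≈ 1.92.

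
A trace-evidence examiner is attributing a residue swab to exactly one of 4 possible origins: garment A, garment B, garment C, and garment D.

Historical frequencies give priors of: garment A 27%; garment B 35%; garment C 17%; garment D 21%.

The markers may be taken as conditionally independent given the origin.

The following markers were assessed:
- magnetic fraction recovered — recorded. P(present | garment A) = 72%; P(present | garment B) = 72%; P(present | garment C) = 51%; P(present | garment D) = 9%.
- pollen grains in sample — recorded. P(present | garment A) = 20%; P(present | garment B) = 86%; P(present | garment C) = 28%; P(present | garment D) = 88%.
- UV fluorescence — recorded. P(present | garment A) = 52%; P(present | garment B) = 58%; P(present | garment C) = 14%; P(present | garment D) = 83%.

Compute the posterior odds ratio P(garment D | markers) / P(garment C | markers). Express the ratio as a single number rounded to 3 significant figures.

4.06

The normalizing constant cancels in an odds ratio, so compute prior × likelihood for the two hypotheses only:
  garment D: 0.21 × 0.09 × 0.88 × 0.83 = 0.013805
  garment C: 0.17 × 0.51 × 0.28 × 0.14 = 0.0033986
Odds(garment D : garment C) = 0.013805 / 0.0033986 ≈ 4.06.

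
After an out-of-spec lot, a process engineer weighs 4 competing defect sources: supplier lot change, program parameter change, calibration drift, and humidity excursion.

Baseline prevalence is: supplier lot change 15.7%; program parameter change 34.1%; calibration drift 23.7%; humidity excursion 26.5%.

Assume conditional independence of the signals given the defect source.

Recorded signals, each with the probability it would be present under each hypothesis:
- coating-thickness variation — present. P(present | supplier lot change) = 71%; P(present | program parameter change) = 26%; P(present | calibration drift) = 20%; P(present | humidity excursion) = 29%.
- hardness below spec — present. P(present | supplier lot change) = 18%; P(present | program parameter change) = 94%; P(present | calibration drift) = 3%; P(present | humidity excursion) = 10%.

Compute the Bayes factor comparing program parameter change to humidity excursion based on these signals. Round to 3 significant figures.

8.43

Take the product of per-signal likelihoods under each hypothesis, then divide.
  program parameter change: 0.26 × 0.94 = 0.2444
  humidity excursion: 0.29 × 0.10 = 0.029
Bayes factor = 0.2444 / 0.029 ≈ 8.43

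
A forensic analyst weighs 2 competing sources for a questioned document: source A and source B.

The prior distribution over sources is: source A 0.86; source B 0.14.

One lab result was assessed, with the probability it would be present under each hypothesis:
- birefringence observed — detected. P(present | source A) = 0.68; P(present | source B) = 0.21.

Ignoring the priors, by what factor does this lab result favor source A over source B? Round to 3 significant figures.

3.24

Likelihood of this lab result under each hypothesis:
  source A: 0.68
  source B: 0.21
Bayes factor = 0.68 / 0.21 ≈ 3.24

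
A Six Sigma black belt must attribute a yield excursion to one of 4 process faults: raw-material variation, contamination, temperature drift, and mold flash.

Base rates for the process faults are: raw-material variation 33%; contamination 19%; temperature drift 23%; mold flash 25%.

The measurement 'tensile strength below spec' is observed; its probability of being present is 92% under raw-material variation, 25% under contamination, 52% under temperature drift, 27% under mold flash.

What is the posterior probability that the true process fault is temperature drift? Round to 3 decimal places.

For each hypothesis, the unnormalized posterior weight is prior × likelihood:
  raw-material variation: 0.33 × 0.92 = 0.3036
  contamination: 0.19 × 0.25 = 0.0475
  temperature drift: 0.23 × 0.52 = 0.1196
  mold flash: 0.25 × 0.27 = 0.0675
Normalizing constant Z = 0.3036 + 0.0475 + 0.1196 + 0.0675 = 0.5382.
P(temperature drift | evidence) = 0.1196 / 0.5382 ≈ 0.222.

0.222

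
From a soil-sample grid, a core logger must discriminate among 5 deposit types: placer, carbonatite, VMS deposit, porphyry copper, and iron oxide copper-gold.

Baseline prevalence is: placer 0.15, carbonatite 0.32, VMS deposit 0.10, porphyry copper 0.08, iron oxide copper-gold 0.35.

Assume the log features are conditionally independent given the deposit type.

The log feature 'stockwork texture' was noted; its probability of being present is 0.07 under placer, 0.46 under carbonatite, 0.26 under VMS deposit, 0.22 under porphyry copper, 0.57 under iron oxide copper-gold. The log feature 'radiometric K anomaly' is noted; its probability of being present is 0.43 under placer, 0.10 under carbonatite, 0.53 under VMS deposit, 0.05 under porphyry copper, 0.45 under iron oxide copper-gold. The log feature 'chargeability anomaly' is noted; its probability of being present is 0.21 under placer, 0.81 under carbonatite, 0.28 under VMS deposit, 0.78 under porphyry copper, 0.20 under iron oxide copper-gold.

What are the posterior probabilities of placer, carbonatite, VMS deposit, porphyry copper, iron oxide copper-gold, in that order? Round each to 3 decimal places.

By Bayes' rule with conditional independence, the unnormalized weight for each hypothesis is prior × ∏ likelihoods:
  placer: 0.15 × 0.07 × 0.43 × 0.21 = 0.00094815
  carbonatite: 0.32 × 0.46 × 0.10 × 0.81 = 0.011923
  VMS deposit: 0.10 × 0.26 × 0.53 × 0.28 = 0.0038584
  porphyry copper: 0.08 × 0.22 × 0.05 × 0.78 = 0.0006864
  iron oxide copper-gold: 0.35 × 0.57 × 0.45 × 0.20 = 0.017955
The unnormalized weights sum to 0.035371.
P(placer | evidence) = 0.00094815 / 0.035371 ≈ 0.027
P(carbonatite | evidence) = 0.011923 / 0.035371 ≈ 0.337
P(VMS deposit | evidence) = 0.0038584 / 0.035371 ≈ 0.109
P(porphyry copper | evidence) = 0.0006864 / 0.035371 ≈ 0.019
P(iron oxide copper-gold | evidence) = 0.017955 / 0.035371 ≈ 0.508

0.027, 0.337, 0.109, 0.019, 0.508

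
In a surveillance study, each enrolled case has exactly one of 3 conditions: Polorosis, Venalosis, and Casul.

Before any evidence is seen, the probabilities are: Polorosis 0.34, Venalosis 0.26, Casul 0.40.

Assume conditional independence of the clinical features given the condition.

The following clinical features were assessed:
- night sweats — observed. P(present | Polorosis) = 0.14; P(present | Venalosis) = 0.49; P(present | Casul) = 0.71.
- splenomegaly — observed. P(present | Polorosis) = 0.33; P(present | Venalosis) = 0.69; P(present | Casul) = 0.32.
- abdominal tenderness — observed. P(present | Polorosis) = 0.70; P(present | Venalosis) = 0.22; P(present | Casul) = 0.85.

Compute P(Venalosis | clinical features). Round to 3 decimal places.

0.180

By Bayes' rule with conditional independence, the unnormalized weight for each hypothesis is prior × ∏ likelihoods:
  Polorosis: 0.34 × 0.14 × 0.33 × 0.70 = 0.010996
  Venalosis: 0.26 × 0.49 × 0.69 × 0.22 = 0.019339
  Casul: 0.40 × 0.71 × 0.32 × 0.85 = 0.077248
Marginal likelihood of the evidence = 0.10758.
P(Venalosis | evidence) = 0.019339 / 0.10758 ≈ 0.180.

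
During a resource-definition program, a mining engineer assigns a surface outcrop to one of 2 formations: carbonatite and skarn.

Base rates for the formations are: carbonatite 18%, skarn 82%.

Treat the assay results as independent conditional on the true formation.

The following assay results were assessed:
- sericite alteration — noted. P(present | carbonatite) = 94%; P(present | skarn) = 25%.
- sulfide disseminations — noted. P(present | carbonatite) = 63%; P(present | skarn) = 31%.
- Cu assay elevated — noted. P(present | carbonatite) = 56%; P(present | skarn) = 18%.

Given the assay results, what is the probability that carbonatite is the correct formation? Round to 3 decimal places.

For each hypothesis, the unnormalized posterior weight is prior × product of the assay result likelihoods:
  carbonatite: 0.18 × 0.94 × 0.63 × 0.56 = 0.059694
  skarn: 0.82 × 0.25 × 0.31 × 0.18 = 0.011439
Marginal likelihood of the evidence = 0.071133.
P(carbonatite | evidence) = 0.059694 / 0.071133 ≈ 0.839.

0.839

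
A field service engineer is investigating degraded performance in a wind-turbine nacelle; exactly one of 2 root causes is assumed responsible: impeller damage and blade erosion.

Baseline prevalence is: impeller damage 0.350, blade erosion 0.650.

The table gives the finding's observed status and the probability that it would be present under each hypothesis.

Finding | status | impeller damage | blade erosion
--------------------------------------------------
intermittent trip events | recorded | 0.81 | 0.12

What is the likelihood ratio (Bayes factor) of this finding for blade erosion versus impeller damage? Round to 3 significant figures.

0.148

The Bayes factor is the ratio of the two likelihoods.
  blade erosion: 0.12
  impeller damage: 0.81
Bayes factor = 0.12 / 0.81 ≈ 0.148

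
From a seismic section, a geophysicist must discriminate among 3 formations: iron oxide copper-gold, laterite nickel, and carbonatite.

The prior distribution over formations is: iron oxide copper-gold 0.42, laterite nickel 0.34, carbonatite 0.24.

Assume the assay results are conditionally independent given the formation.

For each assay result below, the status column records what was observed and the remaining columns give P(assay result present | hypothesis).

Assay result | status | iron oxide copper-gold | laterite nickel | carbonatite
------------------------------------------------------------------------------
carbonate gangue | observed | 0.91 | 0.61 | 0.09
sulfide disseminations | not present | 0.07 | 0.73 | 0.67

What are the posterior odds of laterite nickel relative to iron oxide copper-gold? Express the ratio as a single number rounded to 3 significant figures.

0.158

The normalizing constant cancels in an odds ratio, so compute prior × likelihood for the two hypotheses only (using 1 − P(present | H) for each absent assay result):
  laterite nickel: 0.34 × 0.61 × (1 − 0.73) = 0.055998
  iron oxide copper-gold: 0.42 × 0.91 × (1 − 0.07) = 0.35545
Posterior odds = 0.055998 / 0.35545 ≈ 0.158.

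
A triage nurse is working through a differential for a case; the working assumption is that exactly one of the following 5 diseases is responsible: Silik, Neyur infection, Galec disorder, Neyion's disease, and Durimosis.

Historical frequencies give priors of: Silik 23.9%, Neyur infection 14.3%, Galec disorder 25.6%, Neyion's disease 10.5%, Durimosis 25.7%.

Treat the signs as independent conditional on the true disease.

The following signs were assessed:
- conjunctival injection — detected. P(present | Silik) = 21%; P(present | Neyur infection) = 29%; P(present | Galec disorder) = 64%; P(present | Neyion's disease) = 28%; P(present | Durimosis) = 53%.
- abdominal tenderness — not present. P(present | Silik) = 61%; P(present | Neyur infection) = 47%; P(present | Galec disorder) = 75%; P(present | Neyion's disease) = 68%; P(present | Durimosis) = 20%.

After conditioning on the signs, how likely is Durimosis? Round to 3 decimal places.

0.542

By Bayes' rule with conditional independence, the unnormalized weight for each hypothesis is prior × ∏ likelihoods (using 1 − P(present | H) for each absent sign):
  Silik: 0.239 × 0.21 × (1 − 0.61) = 0.019574
  Neyur infection: 0.143 × 0.29 × (1 − 0.47) = 0.021979
  Galec disorder: 0.256 × 0.64 × (1 − 0.75) = 0.04096
  Neyion's disease: 0.105 × 0.28 × (1 − 0.68) = 0.009408
  Durimosis: 0.257 × 0.53 × (1 − 0.20) = 0.10897
The unnormalized weights sum to 0.20089.
P(Durimosis | evidence) = 0.10897 / 0.20089 ≈ 0.542.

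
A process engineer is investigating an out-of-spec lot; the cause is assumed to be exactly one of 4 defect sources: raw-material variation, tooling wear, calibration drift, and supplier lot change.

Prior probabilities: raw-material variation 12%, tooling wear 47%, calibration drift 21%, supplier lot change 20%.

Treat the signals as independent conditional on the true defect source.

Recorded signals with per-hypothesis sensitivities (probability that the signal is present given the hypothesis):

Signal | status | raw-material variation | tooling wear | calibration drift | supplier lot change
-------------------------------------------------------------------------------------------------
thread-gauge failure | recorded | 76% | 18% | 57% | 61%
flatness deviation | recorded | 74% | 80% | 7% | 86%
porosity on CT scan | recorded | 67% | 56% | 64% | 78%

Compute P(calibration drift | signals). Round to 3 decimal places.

0.031

By Bayes' rule with conditional independence, the unnormalized weight for each hypothesis is prior × ∏ likelihoods:
  raw-material variation: 0.12 × 0.76 × 0.74 × 0.67 = 0.045217
  tooling wear: 0.47 × 0.18 × 0.80 × 0.56 = 0.037901
  calibration drift: 0.21 × 0.57 × 0.07 × 0.64 = 0.0053626
  supplier lot change: 0.20 × 0.61 × 0.86 × 0.78 = 0.081838
The unnormalized weights sum to 0.17032.
P(calibration drift | evidence) = 0.0053626 / 0.17032 ≈ 0.031.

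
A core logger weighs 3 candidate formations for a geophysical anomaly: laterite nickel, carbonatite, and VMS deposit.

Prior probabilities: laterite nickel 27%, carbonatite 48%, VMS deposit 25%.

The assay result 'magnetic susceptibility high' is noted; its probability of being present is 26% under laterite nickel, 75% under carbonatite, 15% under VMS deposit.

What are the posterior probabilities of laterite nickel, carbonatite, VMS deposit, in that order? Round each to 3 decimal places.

0.150, 0.770, 0.080

Multiply each prior by the likelihood of the assay result:
  laterite nickel: 0.27 × 0.26 = 0.0702
  carbonatite: 0.48 × 0.75 = 0.36
  VMS deposit: 0.25 × 0.15 = 0.0375
Normalizing constant Z = 0.0702 + 0.36 + 0.0375 = 0.4677.
P(laterite nickel | evidence) = 0.0702 / 0.4677 ≈ 0.150
P(carbonatite | evidence) = 0.36 / 0.4677 ≈ 0.770
P(VMS deposit | evidence) = 0.0375 / 0.4677 ≈ 0.080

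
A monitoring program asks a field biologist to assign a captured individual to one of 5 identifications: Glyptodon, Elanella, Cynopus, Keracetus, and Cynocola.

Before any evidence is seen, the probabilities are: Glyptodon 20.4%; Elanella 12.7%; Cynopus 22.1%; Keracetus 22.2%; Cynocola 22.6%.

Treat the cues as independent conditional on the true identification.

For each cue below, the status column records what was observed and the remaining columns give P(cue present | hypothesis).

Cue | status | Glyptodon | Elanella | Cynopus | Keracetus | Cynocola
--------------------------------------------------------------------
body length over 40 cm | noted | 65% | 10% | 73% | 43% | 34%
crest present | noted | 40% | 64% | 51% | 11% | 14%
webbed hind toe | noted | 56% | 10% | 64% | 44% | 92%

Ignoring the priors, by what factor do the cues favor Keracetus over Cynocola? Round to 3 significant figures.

0.475

The Bayes factor is the ratio of the joint likelihoods of the cue pattern under the two hypotheses.
  Keracetus: 0.43 × 0.11 × 0.44 = 0.020812
  Cynocola: 0.34 × 0.14 × 0.92 = 0.043792
Bayes factor = 0.020812 / 0.043792 ≈ 0.475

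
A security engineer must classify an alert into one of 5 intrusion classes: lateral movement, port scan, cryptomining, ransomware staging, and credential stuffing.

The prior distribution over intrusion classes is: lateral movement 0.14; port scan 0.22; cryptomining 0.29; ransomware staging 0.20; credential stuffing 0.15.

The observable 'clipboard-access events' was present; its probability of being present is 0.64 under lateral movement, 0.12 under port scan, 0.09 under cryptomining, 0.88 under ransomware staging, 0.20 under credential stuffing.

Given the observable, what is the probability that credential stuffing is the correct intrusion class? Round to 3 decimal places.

Multiply each prior by the likelihood of the observable:
  lateral movement: 0.14 × 0.64 = 0.0896
  port scan: 0.22 × 0.12 = 0.0264
  cryptomining: 0.29 × 0.09 = 0.0261
  ransomware staging: 0.20 × 0.88 = 0.176
  credential stuffing: 0.15 × 0.20 = 0.03
Marginal likelihood of the evidence = 0.3481.
P(credential stuffing | evidence) = 0.03 / 0.3481 ≈ 0.086.

0.086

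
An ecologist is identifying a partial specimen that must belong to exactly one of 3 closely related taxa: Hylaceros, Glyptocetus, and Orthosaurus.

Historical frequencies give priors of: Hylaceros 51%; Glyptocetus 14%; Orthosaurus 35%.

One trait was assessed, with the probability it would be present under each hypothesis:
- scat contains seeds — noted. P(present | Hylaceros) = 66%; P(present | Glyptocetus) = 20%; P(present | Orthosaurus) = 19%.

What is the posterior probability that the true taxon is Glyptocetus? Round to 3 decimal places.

Multiply each prior by the likelihood of the trait:
  Hylaceros: 0.51 × 0.66 = 0.3366
  Glyptocetus: 0.14 × 0.20 = 0.028
  Orthosaurus: 0.35 × 0.19 = 0.0665
Marginal likelihood of the evidence = 0.4311.
P(Glyptocetus | evidence) = 0.028 / 0.4311 ≈ 0.065.

0.065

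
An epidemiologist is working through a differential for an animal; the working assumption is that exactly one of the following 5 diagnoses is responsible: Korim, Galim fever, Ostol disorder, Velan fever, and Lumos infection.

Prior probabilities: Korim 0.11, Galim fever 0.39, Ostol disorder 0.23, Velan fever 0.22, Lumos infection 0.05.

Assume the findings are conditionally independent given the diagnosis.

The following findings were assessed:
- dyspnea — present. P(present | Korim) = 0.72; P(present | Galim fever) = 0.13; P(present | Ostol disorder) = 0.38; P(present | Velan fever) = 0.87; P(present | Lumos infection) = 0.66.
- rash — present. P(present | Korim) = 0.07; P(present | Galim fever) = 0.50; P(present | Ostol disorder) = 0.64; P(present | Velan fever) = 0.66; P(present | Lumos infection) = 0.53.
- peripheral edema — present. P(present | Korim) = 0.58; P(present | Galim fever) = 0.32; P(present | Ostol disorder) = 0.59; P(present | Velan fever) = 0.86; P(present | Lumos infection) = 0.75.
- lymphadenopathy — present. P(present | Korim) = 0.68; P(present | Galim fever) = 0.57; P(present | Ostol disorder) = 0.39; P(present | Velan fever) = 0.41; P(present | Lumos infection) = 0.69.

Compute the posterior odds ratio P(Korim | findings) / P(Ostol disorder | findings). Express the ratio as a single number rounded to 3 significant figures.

Unnormalized posterior weight (prior times the finding likelihoods) for each of the two hypotheses:
  Korim: 0.11 × 0.72 × 0.07 × 0.58 × 0.68 = 0.0021866
  Ostol disorder: 0.23 × 0.38 × 0.64 × 0.59 × 0.39 = 0.012871
Odds(Korim : Ostol disorder) = 0.0021866 / 0.012871 ≈ 0.170.

0.170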